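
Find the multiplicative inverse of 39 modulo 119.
58

gcd(39, 119) = 1, so the inverse exists.
Extended Euclidean algorithm on (119, 39):
119 = 3 × 39 + 2  ⟹  2 = (1)·119 + (-3)·39
39 = 19 × 2 + 1  ⟹  1 = (-19)·119 + (58)·39
So (58)·39 ≡ 1 (mod 119), i.e. 39^(-1) ≡ 58 (mod 119).
Check: 39 × 58 = 2262 ≡ 1 (mod 119)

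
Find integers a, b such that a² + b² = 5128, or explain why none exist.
42² + 58² (a=42, b=58)

Factorization: 5128 = 2^3 × 641
By Fermat: n is sum of two squares iff every prime p ≡ 3 (mod 4) appears to even power.
All primes ≡ 3 (mod 4) appear to even power.
Search a = 0, 1, 2, … for 5128 - a² a perfect square: first hit at a = 42: 5128 - 1764 = 3364 = 58².
5128 = 42² + 58² = 1764 + 3364 ✓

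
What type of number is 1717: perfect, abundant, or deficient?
deficient

Proper divisors of 1717: sum = 1 + 17 + 101 = 119
Since 119 < 1717, 1717 is deficient.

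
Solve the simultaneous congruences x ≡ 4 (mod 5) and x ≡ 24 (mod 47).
24

Using Chinese Remainder Theorem:
M = 5 × 47 = 235
M1 = 47, M2 = 5
y1 = 47^(-1) mod 5 = 3
y2 = 5^(-1) mod 47 = 19
x = (4×47×3 + 24×5×19) mod 235 = 24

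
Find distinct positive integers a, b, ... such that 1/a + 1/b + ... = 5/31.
1/7 + 1/55 + 1/3979 + 1/23744683 + 1/1127619917796295

Greedy algorithm:
5/31: ceiling(31/5) = 7, use 1/7
4/217: ceiling(217/4) = 55, use 1/55
3/11935: ceiling(11935/3) = 3979, use 1/3979
2/47489365: ceiling(47489365/2) = 23744683, use 1/23744683
1/1127619917796295: ceiling(1127619917796295/1) = 1127619917796295, use 1/1127619917796295
Result: 5/31 = 1/7 + 1/55 + 1/3979 + 1/23744683 + 1/1127619917796295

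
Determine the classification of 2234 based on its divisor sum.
deficient

Proper divisors of 2234: sum = 1 + 2 + 1117 = 1120
Since 1120 < 2234, 2234 is deficient.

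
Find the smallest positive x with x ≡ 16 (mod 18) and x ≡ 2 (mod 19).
268

Using Chinese Remainder Theorem:
M = 18 × 19 = 342
M1 = 19, M2 = 18
y1 = 19^(-1) mod 18 = 1
y2 = 18^(-1) mod 19 = 18
x = (16×19×1 + 2×18×18) mod 342 = 268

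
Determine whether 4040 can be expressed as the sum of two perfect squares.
14² + 62² (a=14, b=62)

Factorization: 4040 = 2^3 × 5 × 101
By Fermat: n is sum of two squares iff every prime p ≡ 3 (mod 4) appears to even power.
All primes ≡ 3 (mod 4) appear to even power.
Search a = 0, 1, 2, … for 4040 - a² a perfect square: first hit at a = 14: 4040 - 196 = 3844 = 62².
4040 = 14² + 62² = 196 + 3844 ✓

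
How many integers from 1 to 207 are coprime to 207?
132

207 = 3^2 × 23
φ(n) = n × ∏(1 - 1/p) for each prime p dividing n
φ(207) = 207 × (1 - 1/3) × (1 - 1/23) = 132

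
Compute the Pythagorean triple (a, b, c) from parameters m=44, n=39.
(415, 3432, 3457)

Euclid's formula: a = m² - n², b = 2mn, c = m² + n²
m = 44, n = 39
a = 44² - 39² = 1936 - 1521 = 415
b = 2 × 44 × 39 = 3432
c = 44² + 39² = 1936 + 1521 = 3457
Verification: 415² + 3432² = 172225 + 11778624 = 11950849 = 3457² ✓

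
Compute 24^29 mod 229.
7

Repeated squaring. Binary of 29 = 11101.
24^1 ≡ 24 (mod 229); 24^2 ≡ 118 (mod 229); 24^4 ≡ 184 (mod 229); 24^8 ≡ 193 (mod 229); 24^16 ≡ 151 (mod 229)
24^29 = 24^1 × 24^4 × 24^8 × 24^16 ≡ 7 (mod 229)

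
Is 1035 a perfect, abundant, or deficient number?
deficient

Proper divisors of 1035: sum = 1 + 3 + 5 + 9 + 15 + 23 + 45 + 69 + 115 + 207 + 345 = 837
Since 837 < 1035, 1035 is deficient.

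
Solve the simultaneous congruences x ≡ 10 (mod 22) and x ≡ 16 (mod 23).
384

Using Chinese Remainder Theorem:
M = 22 × 23 = 506
M1 = 23, M2 = 22
y1 = 23^(-1) mod 22 = 1
y2 = 22^(-1) mod 23 = 22
x = (10×23×1 + 16×22×22) mod 506 = 384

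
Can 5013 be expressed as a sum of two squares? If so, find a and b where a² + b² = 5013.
42² + 57² (a=42, b=57)

Factorization: 5013 = 3^2 × 557
By Fermat: n is sum of two squares iff every prime p ≡ 3 (mod 4) appears to even power.
All primes ≡ 3 (mod 4) appear to even power.
Search a = 0, 1, 2, … for 5013 - a² a perfect square: first hit at a = 42: 5013 - 1764 = 3249 = 57².
5013 = 42² + 57² = 1764 + 3249 ✓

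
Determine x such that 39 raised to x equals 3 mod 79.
29

Baby-step giant-step with step n = ⌈√79⌉ = 9.
Baby steps 39^j mod 79 (j:value) for j=0..8: 0:1, 1:39, 2:20, 3:69, 4:5, 5:37, 6:21, 7:29, 8:25.
Giant-step multiplier: 39^(-9) ≡ 39^(78-9) = 39^69 ≡ 41 (mod 79).
Giant steps γ_i = 3·41^i mod 79: γ_0=3, γ_1=44, γ_2=66, γ_3=20 (in table at j=2).
x = i·n + j = 3·9 + 2 = 29.
Check: 39^29 ≡ 3 (mod 79).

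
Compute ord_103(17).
51

103 is prime, so ord(17) divides φ(103) = 102.
Divisors of 102: 1, 2, 3, 6, 17, 34, 51, 102.
Repeated squaring: 17^1 ≡ 17, 17^2 ≡ 83, 17^4 ≡ 91, 17^8 ≡ 41, 17^16 ≡ 33, 17^32 ≡ 59, 17^64 ≡ 82 (mod 103).
Test 17^d mod 103 for each divisor d in increasing order:
17^1 ≡ 17
17^2 ≡ 83
17^3 = 17^2·17^1 ≡ 72
17^6 = 17^4·17^2 ≡ 34
17^17 = 17^16·17^1 ≡ 46
17^34 = 17^32·17^2 ≡ 56
17^51 = 17^32·17^16·17^2·17^1 ≡ 1  ← first divisor giving 1
The order is 51.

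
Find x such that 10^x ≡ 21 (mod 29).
19

Baby-step giant-step with step n = ⌈√29⌉ = 6.
Baby steps 10^j mod 29 (j:value) for j=0..5: 0:1, 1:10, 2:13, 3:14, 4:24, 5:8.
Giant-step multiplier: 10^(-6) ≡ 10^(28-6) = 10^22 ≡ 4 (mod 29).
Giant steps γ_i = 21·4^i mod 29: γ_0=21, γ_1=26, γ_2=17, γ_3=10 (in table at j=1).
x = i·n + j = 3·6 + 1 = 19.
Check: 10^19 ≡ 21 (mod 29).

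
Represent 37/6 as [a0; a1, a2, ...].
[6; 6]

Euclidean algorithm steps:
37 = 6 × 6 + 1
6 = 6 × 1 + 0
Continued fraction: [6; 6]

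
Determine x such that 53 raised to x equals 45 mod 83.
71

Baby-step giant-step with step n = ⌈√83⌉ = 10.
Baby steps 53^j mod 83 (j:value) for j=0..9: 0:1, 1:53, 2:70, 3:58, 4:3, 5:76, 6:44, 7:8, 8:9, 9:62.
Giant-step multiplier: 53^(-10) ≡ 53^(82-10) = 53^72 ≡ 61 (mod 83).
Giant steps γ_i = 45·61^i mod 83: γ_0=45, γ_1=6, γ_2=34, γ_3=82, γ_4=22, γ_5=14, γ_6=24, γ_7=53 (in table at j=1).
x = i·n + j = 7·10 + 1 = 71.
Check: 53^71 ≡ 45 (mod 83).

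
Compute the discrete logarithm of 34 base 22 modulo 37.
20

Baby-step giant-step with step n = ⌈√37⌉ = 7.
Baby steps 22^j mod 37 (j:value) for j=0..6: 0:1, 1:22, 2:3, 3:29, 4:9, 5:13, 6:27.
Giant-step multiplier: 22^(-7) ≡ 22^(36-7) = 22^29 ≡ 19 (mod 37).
Giant steps γ_i = 34·19^i mod 37: γ_0=34, γ_1=17, γ_2=27 (in table at j=6).
x = i·n + j = 2·7 + 6 = 20.
Check: 22^20 ≡ 34 (mod 37).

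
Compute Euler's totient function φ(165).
80

165 = 3 × 5 × 11
φ(n) = n × ∏(1 - 1/p) for each prime p dividing n
φ(165) = 165 × (1 - 1/3) × (1 - 1/5) × (1 - 1/11) = 80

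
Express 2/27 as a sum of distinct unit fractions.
1/14 + 1/378

Greedy algorithm:
2/27: ceiling(27/2) = 14, use 1/14
1/378: ceiling(378/1) = 378, use 1/378
Result: 2/27 = 1/14 + 1/378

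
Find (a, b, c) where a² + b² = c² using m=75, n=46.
(3509, 6900, 7741)

Euclid's formula: a = m² - n², b = 2mn, c = m² + n²
m = 75, n = 46
a = 75² - 46² = 5625 - 2116 = 3509
b = 2 × 75 × 46 = 6900
c = 75² + 46² = 5625 + 2116 = 7741
Verification: 3509² + 6900² = 12313081 + 47610000 = 59923081 = 7741² ✓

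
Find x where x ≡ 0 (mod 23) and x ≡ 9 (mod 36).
621

Using Chinese Remainder Theorem:
M = 23 × 36 = 828
M1 = 36, M2 = 23
y1 = 36^(-1) mod 23 = 16
y2 = 23^(-1) mod 36 = 11
x = (0×36×16 + 9×23×11) mod 828 = 621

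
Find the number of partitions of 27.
3010

p(n) counts ways to write n as a sum of positive integers (order ignored).
Euler's pentagonal recurrence: p(k) = p(k-1) + p(k-2) - p(k-5) - p(k-7) + p(k-12) + p(k-15) - ... (offsets j(3j∓1)/2, signs ++--, p(0)=1, p(<0)=0).
DP table for k = 0..26: p(0)=1, p(1)=1, p(2)=2, p(3)=3, p(4)=5, p(5)=7, p(6)=11, p(7)=15, p(8)=22, p(9)=30, p(10)=42, p(11)=56, p(12)=77, p(13)=101, p(14)=135, p(15)=176, p(16)=231, p(17)=297, p(18)=385, p(19)=490, p(20)=627, p(21)=792, p(22)=1002, p(23)=1255, p(24)=1575, p(25)=1958, p(26)=2436.
Final step: p(27) = p(26) + p(25) - p(22) - p(20) + p(15) + p(12) - p(5) - p(1)
= 2436 + 1958 - 1002 - 627 + 176 + 77 - 7 - 1
= 3010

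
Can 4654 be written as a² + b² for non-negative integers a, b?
Not possible

Factorization: 4654 = 2 × 13 × 179
By Fermat: n is sum of two squares iff every prime p ≡ 3 (mod 4) appears to even power.
Prime(s) ≡ 3 (mod 4) with odd exponent: [(179, 1)]
Therefore 4654 cannot be expressed as a² + b².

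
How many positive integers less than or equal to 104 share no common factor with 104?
48

104 = 2^3 × 13
φ(n) = n × ∏(1 - 1/p) for each prime p dividing n
φ(104) = 104 × (1 - 1/2) × (1 - 1/13) = 48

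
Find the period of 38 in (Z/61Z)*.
20

61 is prime, so ord(38) divides φ(61) = 60.
Divisors of 60: 1, 2, 3, 4, 5, 6, 10, 12, 15, 20, 30, 60.
Repeated squaring: 38^1 ≡ 38, 38^2 ≡ 41, 38^4 ≡ 34, 38^8 ≡ 58, 38^16 ≡ 9, 38^32 ≡ 20 (mod 61).
Test 38^d mod 61 for each divisor d in increasing order:
38^1 ≡ 38
38^2 ≡ 41
38^3 = 38^2·38^1 ≡ 33
38^4 ≡ 34
38^5 = 38^4·38^1 ≡ 11
38^6 = 38^4·38^2 ≡ 52
38^10 = 38^8·38^2 ≡ 60
38^12 = 38^8·38^4 ≡ 20
38^15 = 38^8·38^4·38^2·38^1 ≡ 50
38^20 = 38^16·38^4 ≡ 1  ← first divisor giving 1
The order is 20.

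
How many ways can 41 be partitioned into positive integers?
44583

p(n) counts ways to write n as a sum of positive integers (order ignored).
Euler's pentagonal recurrence: p(k) = p(k-1) + p(k-2) - p(k-5) - p(k-7) + p(k-12) + p(k-15) - ... (offsets j(3j∓1)/2, signs ++--, p(0)=1, p(<0)=0).
DP table for k = 0..40: p(0)=1, p(1)=1, p(2)=2, p(3)=3, p(4)=5, p(5)=7, p(6)=11, p(7)=15, p(8)=22, p(9)=30, p(10)=42, p(11)=56, p(12)=77, p(13)=101, p(14)=135, p(15)=176, p(16)=231, p(17)=297, p(18)=385, p(19)=490, p(20)=627, p(21)=792, p(22)=1002, p(23)=1255, p(24)=1575, p(25)=1958, p(26)=2436, p(27)=3010, p(28)=3718, p(29)=4565, p(30)=5604, p(31)=6842, p(32)=8349, p(33)=10143, p(34)=12310, p(35)=14883, p(36)=17977, p(37)=21637, p(38)=26015, p(39)=31185, p(40)=37338.
Final step: p(41) = p(40) + p(39) - p(36) - p(34) + p(29) + p(26) - p(19) - p(15) + p(6) + p(1)
= 37338 + 31185 - 17977 - 12310 + 4565 + 2436 - 490 - 176 + 11 + 1
= 44583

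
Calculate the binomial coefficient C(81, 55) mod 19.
0

Using Lucas' theorem:
Write n=81 and k=55 in base 19:
n in base 19: [4, 5]
k in base 19: [2, 17]
C(81,55) mod 19 = ∏ C(n_i, k_i) mod 19
Digit binomials (mod 19): C(4,2) = 6; C(5,17) = 0 (k_i > n_i)
Product: 6 × 0 = 0 ≡ 0 (mod 19)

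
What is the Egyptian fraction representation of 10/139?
1/14 + 1/1946

Greedy algorithm:
10/139: ceiling(139/10) = 14, use 1/14
1/1946: ceiling(1946/1) = 1946, use 1/1946
Result: 10/139 = 1/14 + 1/1946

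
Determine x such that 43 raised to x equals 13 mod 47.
15

Baby-step giant-step with step n = ⌈√47⌉ = 7.
Baby steps 43^j mod 47 (j:value) for j=0..6: 0:1, 1:43, 2:16, 3:30, 4:21, 5:10, 6:7.
Giant-step multiplier: 43^(-7) ≡ 43^(46-7) = 43^39 ≡ 5 (mod 47).
Giant steps γ_i = 13·5^i mod 47: γ_0=13, γ_1=18, γ_2=43 (in table at j=1).
x = i·n + j = 2·7 + 1 = 15.
Check: 43^15 ≡ 13 (mod 47).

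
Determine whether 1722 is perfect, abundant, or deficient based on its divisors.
abundant

Proper divisors of 1722: sum = 1 + 2 + 3 + 6 + 7 + 14 + 21 + 41 + 42 + 82 + 123 + 246 + 287 + 574 + 861 = 2310
Since 2310 > 1722, 1722 is abundant.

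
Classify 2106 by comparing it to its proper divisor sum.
abundant

Proper divisors of 2106: sum = 1 + 2 + 3 + 6 + 9 + 13 + 18 + 26 + ... + 234 + 351 + 702 + 1053 (19 divisors) = 2976
Since 2976 > 2106, 2106 is abundant.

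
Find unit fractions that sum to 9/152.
1/17 + 1/2584

Greedy algorithm:
9/152: ceiling(152/9) = 17, use 1/17
1/2584: ceiling(2584/1) = 2584, use 1/2584
Result: 9/152 = 1/17 + 1/2584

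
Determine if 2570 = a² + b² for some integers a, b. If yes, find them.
13² + 49² (a=13, b=49)

Factorization: 2570 = 2 × 5 × 257
By Fermat: n is sum of two squares iff every prime p ≡ 3 (mod 4) appears to even power.
All primes ≡ 3 (mod 4) appear to even power.
Search a = 0, 1, 2, … for 2570 - a² a perfect square: first hit at a = 13: 2570 - 169 = 2401 = 49².
2570 = 13² + 49² = 169 + 2401 ✓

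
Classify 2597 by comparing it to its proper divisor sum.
deficient

Proper divisors of 2597: sum = 1 + 7 + 49 + 53 + 371 = 481
Since 481 < 2597, 2597 is deficient.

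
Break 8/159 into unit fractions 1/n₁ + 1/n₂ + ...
1/20 + 1/3180

Greedy algorithm:
8/159: ceiling(159/8) = 20, use 1/20
1/3180: ceiling(3180/1) = 3180, use 1/3180
Result: 8/159 = 1/20 + 1/3180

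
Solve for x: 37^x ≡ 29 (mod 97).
55

Baby-step giant-step with step n = ⌈√97⌉ = 10.
Baby steps 37^j mod 97 (j:value) for j=0..9: 0:1, 1:37, 2:11, 3:19, 4:24, 5:15, 6:70, 7:68, 8:91, 9:69.
Giant-step multiplier: 37^(-10) ≡ 37^(96-10) = 37^86 ≡ 72 (mod 97).
Giant steps γ_i = 29·72^i mod 97: γ_0=29, γ_1=51, γ_2=83, γ_3=59, γ_4=77, γ_5=15 (in table at j=5).
x = i·n + j = 5·10 + 5 = 55.
Check: 37^55 ≡ 29 (mod 97).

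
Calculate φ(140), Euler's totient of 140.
48

140 = 2^2 × 5 × 7
φ(n) = n × ∏(1 - 1/p) for each prime p dividing n
φ(140) = 140 × (1 - 1/2) × (1 - 1/5) × (1 - 1/7) = 48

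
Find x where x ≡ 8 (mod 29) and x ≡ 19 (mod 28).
327

Using Chinese Remainder Theorem:
M = 29 × 28 = 812
M1 = 28, M2 = 29
y1 = 28^(-1) mod 29 = 28
y2 = 29^(-1) mod 28 = 1
x = (8×28×28 + 19×29×1) mod 812 = 327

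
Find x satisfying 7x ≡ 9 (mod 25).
x ≡ 12 (mod 25)

gcd(7, 25) = 1, which divides 9, so solutions exist.
Find 7^(-1) mod 25 by the extended Euclidean algorithm:
25 = 3 × 7 + 4  ⟹  4 = (1)·25 + (-3)·7
7 = 1 × 4 + 3  ⟹  3 = (-1)·25 + (4)·7
4 = 1 × 3 + 1  ⟹  1 = (2)·25 + (-7)·7
So (-7)·7 ≡ 1 (mod 25), i.e. 7^(-1) ≡ -7 ≡ 18 (mod 25).
x ≡ 18 × 9 = 162 ≡ 12 (mod 25).
Check: 7 × 12 = 84 ≡ 9 (mod 25).
Unique solution: x ≡ 12 (mod 25)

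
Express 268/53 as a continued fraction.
[5; 17, 1, 2]

Euclidean algorithm steps:
268 = 5 × 53 + 3
53 = 17 × 3 + 2
3 = 1 × 2 + 1
2 = 2 × 1 + 0
Continued fraction: [5; 17, 1, 2]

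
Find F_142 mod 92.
91

Matrix identity: Q^n = [[F_(n+1), F_n], [F_n, F_(n-1)]] with Q = [[1,1],[1,0]].
n = 142 = 10001110₂. Square-and-multiply, entries mod 92:
Q^1 = [[1,1],[1,0]]
Q^2 = (Q^1)² = [[2,1],[1,1]]
Q^4 = (Q^2)² = [[5,3],[3,2]]
Q^8 = (Q^4)² = [[34,21],[21,13]]
Q^17 = (Q^8)²·Q = [[8,33],[33,67]]
Q^35 = (Q^17)²·Q = [[40,49],[49,83]]
Q^71 = (Q^35)²·Q = [[0,45],[45,47]]
Q^142 = (Q^71)² = [[1,91],[91,2]]
F_142 mod 92 = Q^142[0][1] = 91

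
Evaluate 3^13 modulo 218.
89

Repeated squaring. Binary of 13 = 1101.
3^1 ≡ 3 (mod 218); 3^2 ≡ 9 (mod 218); 3^4 ≡ 81 (mod 218); 3^8 ≡ 21 (mod 218)
3^13 = 3^1 × 3^4 × 3^8 ≡ 89 (mod 218)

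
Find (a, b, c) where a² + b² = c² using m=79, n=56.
(3105, 8848, 9377)

Euclid's formula: a = m² - n², b = 2mn, c = m² + n²
m = 79, n = 56
a = 79² - 56² = 6241 - 3136 = 3105
b = 2 × 79 × 56 = 8848
c = 79² + 56² = 6241 + 3136 = 9377
Verification: 3105² + 8848² = 9641025 + 78287104 = 87928129 = 9377² ✓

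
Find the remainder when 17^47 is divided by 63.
26

Repeated squaring. Binary of 47 = 101111.
17^1 ≡ 17 (mod 63); 17^2 ≡ 37 (mod 63); 17^4 ≡ 46 (mod 63); 17^8 ≡ 37 (mod 63); 17^16 ≡ 46 (mod 63); 17^32 ≡ 37 (mod 63)
17^47 = 17^1 × 17^2 × 17^4 × 17^8 × 17^32 ≡ 26 (mod 63)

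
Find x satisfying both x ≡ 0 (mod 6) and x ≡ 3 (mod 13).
42

Using Chinese Remainder Theorem:
M = 6 × 13 = 78
M1 = 13, M2 = 6
y1 = 13^(-1) mod 6 = 1
y2 = 6^(-1) mod 13 = 11
x = (0×13×1 + 3×6×11) mod 78 = 42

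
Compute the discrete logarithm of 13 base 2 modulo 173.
130

Baby-step giant-step with step n = ⌈√173⌉ = 14.
Baby steps 2^j mod 173 (j:value) for j=0..13: 0:1, 1:2, 2:4, 3:8, 4:16, 5:32, 6:64, 7:128, 8:83, 9:166, 10:159, 11:145, 12:117, 13:61.
Giant-step multiplier: 2^(-14) ≡ 2^(172-14) = 2^158 ≡ 78 (mod 173).
Giant steps γ_i = 13·78^i mod 173: γ_0=13, γ_1=149, γ_2=31, γ_3=169, γ_4=34, γ_5=57, γ_6=121, γ_7=96, γ_8=49, γ_9=16 (in table at j=4).
x = i·n + j = 9·14 + 4 = 130.
Check: 2^130 ≡ 13 (mod 173).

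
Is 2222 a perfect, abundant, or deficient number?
deficient

Proper divisors of 2222: sum = 1 + 2 + 11 + 22 + 101 + 202 + 1111 = 1450
Since 1450 < 2222, 2222 is deficient.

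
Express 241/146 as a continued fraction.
[1; 1, 1, 1, 6, 3, 2]

Euclidean algorithm steps:
241 = 1 × 146 + 95
146 = 1 × 95 + 51
95 = 1 × 51 + 44
51 = 1 × 44 + 7
44 = 6 × 7 + 2
7 = 3 × 2 + 1
2 = 2 × 1 + 0
Continued fraction: [1; 1, 1, 1, 6, 3, 2]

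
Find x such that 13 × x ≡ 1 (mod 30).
7

gcd(13, 30) = 1, so the inverse exists.
Extended Euclidean algorithm on (30, 13):
30 = 2 × 13 + 4  ⟹  4 = (1)·30 + (-2)·13
13 = 3 × 4 + 1  ⟹  1 = (-3)·30 + (7)·13
So (7)·13 ≡ 1 (mod 30), i.e. 13^(-1) ≡ 7 (mod 30).
Check: 13 × 7 = 91 ≡ 1 (mod 30)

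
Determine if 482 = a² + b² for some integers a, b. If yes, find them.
11² + 19² (a=11, b=19)

Factorization: 482 = 2 × 241
By Fermat: n is sum of two squares iff every prime p ≡ 3 (mod 4) appears to even power.
All primes ≡ 3 (mod 4) appear to even power.
Search a = 0, 1, 2, … for 482 - a² a perfect square: first hit at a = 11: 482 - 121 = 361 = 19².
482 = 11² + 19² = 121 + 361 ✓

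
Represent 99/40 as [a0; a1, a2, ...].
[2; 2, 9, 2]

Euclidean algorithm steps:
99 = 2 × 40 + 19
40 = 2 × 19 + 2
19 = 9 × 2 + 1
2 = 2 × 1 + 0
Continued fraction: [2; 2, 9, 2]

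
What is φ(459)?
288

459 = 3^3 × 17
φ(n) = n × ∏(1 - 1/p) for each prime p dividing n
φ(459) = 459 × (1 - 1/3) × (1 - 1/17) = 288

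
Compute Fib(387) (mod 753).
74

Matrix identity: Q^n = [[F_(n+1), F_n], [F_n, F_(n-1)]] with Q = [[1,1],[1,0]].
n = 387 = 110000011₂. Square-and-multiply, entries mod 753:
Q^1 = [[1,1],[1,0]]
Q^3 = (Q^1)²·Q = [[3,2],[2,1]]
Q^6 = (Q^3)² = [[13,8],[8,5]]
Q^12 = (Q^6)² = [[233,144],[144,89]]
Q^24 = (Q^12)² = [[478,435],[435,43]]
Q^48 = (Q^24)² = [[547,735],[735,565]]
Q^96 = (Q^48)² = [[592,315],[315,277]]
Q^193 = (Q^96)²·Q = [[544,148],[148,396]]
Q^387 = (Q^193)²·Q = [[642,74],[74,568]]
F_387 mod 753 = Q^387[0][1] = 74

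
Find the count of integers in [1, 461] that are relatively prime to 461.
460

461 = 461
φ(n) = n × ∏(1 - 1/p) for each prime p dividing n
φ(461) = 461 × (1 - 1/461) = 460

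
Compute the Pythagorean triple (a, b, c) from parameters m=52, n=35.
(1479, 3640, 3929)

Euclid's formula: a = m² - n², b = 2mn, c = m² + n²
m = 52, n = 35
a = 52² - 35² = 2704 - 1225 = 1479
b = 2 × 52 × 35 = 3640
c = 52² + 35² = 2704 + 1225 = 3929
Verification: 1479² + 3640² = 2187441 + 13249600 = 15437041 = 3929² ✓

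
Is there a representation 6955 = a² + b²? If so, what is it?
Not possible

Factorization: 6955 = 5 × 13 × 107
By Fermat: n is sum of two squares iff every prime p ≡ 3 (mod 4) appears to even power.
Prime(s) ≡ 3 (mod 4) with odd exponent: [(107, 1)]
Therefore 6955 cannot be expressed as a² + b².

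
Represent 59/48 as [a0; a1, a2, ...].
[1; 4, 2, 1, 3]

Euclidean algorithm steps:
59 = 1 × 48 + 11
48 = 4 × 11 + 4
11 = 2 × 4 + 3
4 = 1 × 3 + 1
3 = 3 × 1 + 0
Continued fraction: [1; 4, 2, 1, 3]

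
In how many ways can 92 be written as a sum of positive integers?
72533807

p(n) counts ways to write n as a sum of positive integers (order ignored).
Euler's pentagonal recurrence: p(k) = p(k-1) + p(k-2) - p(k-5) - p(k-7) + p(k-12) + p(k-15) - ... (offsets j(3j∓1)/2, signs ++--, p(0)=1, p(<0)=0).
DP table for k = 0..91: p(0)=1, p(1)=1, p(2)=2, p(3)=3, p(4)=5, p(5)=7, p(6)=11, p(7)=15, p(8)=22, p(9)=30, p(10)=42, p(11)=56, p(12)=77, p(13)=101, p(14)=135, p(15)=176, p(16)=231, p(17)=297, p(18)=385, p(19)=490, p(20)=627, p(21)=792, p(22)=1002, p(23)=1255, p(24)=1575, p(25)=1958, p(26)=2436, p(27)=3010, p(28)=3718, p(29)=4565, p(30)=5604, p(31)=6842, p(32)=8349, p(33)=10143, p(34)=12310, p(35)=14883, p(36)=17977, p(37)=21637, p(38)=26015, p(39)=31185, p(40)=37338, p(41)=44583, p(42)=53174, p(43)=63261, p(44)=75175, p(45)=89134, p(46)=105558, p(47)=124754, p(48)=147273, p(49)=173525, p(50)=204226, p(51)=239943, p(52)=281589, p(53)=329931, p(54)=386155, p(55)=451276, p(56)=526823, p(57)=614154, p(58)=715220, p(59)=831820, p(60)=966467, p(61)=1121505, p(62)=1300156, p(63)=1505499, p(64)=1741630, p(65)=2012558, p(66)=2323520, p(67)=2679689, p(68)=3087735, p(69)=3554345, p(70)=4087968, p(71)=4697205, p(72)=5392783, p(73)=6185689, p(74)=7089500, p(75)=8118264, p(76)=9289091, p(77)=10619863, p(78)=12132164, p(79)=13848650, p(80)=15796476, p(81)=18004327, p(82)=20506255, p(83)=23338469, p(84)=26543660, p(85)=30167357, p(86)=34262962, p(87)=38887673, p(88)=44108109, p(89)=49995925, p(90)=56634173, p(91)=64112359.
Final step: p(92) = p(91) + p(90) - p(87) - p(85) + p(80) + p(77) - p(70) - p(66) + p(57) + p(52) - p(41) - p(35) + p(22) + p(15) - p(0)
= 64112359 + 56634173 - 38887673 - 30167357 + 15796476 + 10619863 - 4087968 - 2323520 + 614154 + 281589 - 44583 - 14883 + 1002 + 176 - 1
= 72533807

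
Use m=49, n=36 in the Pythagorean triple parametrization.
(1105, 3528, 3697)

Euclid's formula: a = m² - n², b = 2mn, c = m² + n²
m = 49, n = 36
a = 49² - 36² = 2401 - 1296 = 1105
b = 2 × 49 × 36 = 3528
c = 49² + 36² = 2401 + 1296 = 3697
Verification: 1105² + 3528² = 1221025 + 12446784 = 13667809 = 3697² ✓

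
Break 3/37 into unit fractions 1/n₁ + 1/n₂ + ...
1/13 + 1/241 + 1/115921

Greedy algorithm:
3/37: ceiling(37/3) = 13, use 1/13
2/481: ceiling(481/2) = 241, use 1/241
1/115921: ceiling(115921/1) = 115921, use 1/115921
Result: 3/37 = 1/13 + 1/241 + 1/115921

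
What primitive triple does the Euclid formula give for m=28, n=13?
(615, 728, 953)

Euclid's formula: a = m² - n², b = 2mn, c = m² + n²
m = 28, n = 13
a = 28² - 13² = 784 - 169 = 615
b = 2 × 28 × 13 = 728
c = 28² + 13² = 784 + 169 = 953
Verification: 615² + 728² = 378225 + 529984 = 908209 = 953² ✓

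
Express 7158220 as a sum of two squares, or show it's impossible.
Not possible

Factorization: 7158220 = 2^2 × 5 × 71^3
By Fermat: n is sum of two squares iff every prime p ≡ 3 (mod 4) appears to even power.
Prime(s) ≡ 3 (mod 4) with odd exponent: [(71, 3)]
Therefore 7158220 cannot be expressed as a² + b².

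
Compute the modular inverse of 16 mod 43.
35

gcd(16, 43) = 1, so the inverse exists.
Extended Euclidean algorithm on (43, 16):
43 = 2 × 16 + 11  ⟹  11 = (1)·43 + (-2)·16
16 = 1 × 11 + 5  ⟹  5 = (-1)·43 + (3)·16
11 = 2 × 5 + 1  ⟹  1 = (3)·43 + (-8)·16
So (-8)·16 ≡ 1 (mod 43), i.e. 16^(-1) ≡ -8 ≡ 35 (mod 43).
Check: 16 × 35 = 560 ≡ 1 (mod 43)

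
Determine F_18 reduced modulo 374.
340

Matrix identity: Q^n = [[F_(n+1), F_n], [F_n, F_(n-1)]] with Q = [[1,1],[1,0]].
n = 18 = 10010₂. Square-and-multiply, entries mod 374:
Q^1 = [[1,1],[1,0]]
Q^2 = (Q^1)² = [[2,1],[1,1]]
Q^4 = (Q^2)² = [[5,3],[3,2]]
Q^9 = (Q^4)²·Q = [[55,34],[34,21]]
Q^18 = (Q^9)² = [[67,340],[340,101]]
F_18 mod 374 = Q^18[0][1] = 340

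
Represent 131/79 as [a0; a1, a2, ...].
[1; 1, 1, 1, 12, 2]

Euclidean algorithm steps:
131 = 1 × 79 + 52
79 = 1 × 52 + 27
52 = 1 × 27 + 25
27 = 1 × 25 + 2
25 = 12 × 2 + 1
2 = 2 × 1 + 0
Continued fraction: [1; 1, 1, 1, 12, 2]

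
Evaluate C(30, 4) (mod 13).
1

Using Lucas' theorem:
Write n=30 and k=4 in base 13:
n in base 13: [2, 4]
k in base 13: [0, 4]
C(30,4) mod 13 = ∏ C(n_i, k_i) mod 13
Digit binomials (mod 13): C(2,0) = 1; C(4,4) = 1
Product: 1 × 1 = 1 ≡ 1 (mod 13)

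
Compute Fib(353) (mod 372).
13

Matrix identity: Q^n = [[F_(n+1), F_n], [F_n, F_(n-1)]] with Q = [[1,1],[1,0]].
n = 353 = 101100001₂. Square-and-multiply, entries mod 372:
Q^1 = [[1,1],[1,0]]
Q^2 = (Q^1)² = [[2,1],[1,1]]
Q^5 = (Q^2)²·Q = [[8,5],[5,3]]
Q^11 = (Q^5)²·Q = [[144,89],[89,55]]
Q^22 = (Q^11)² = [[13,227],[227,158]]
Q^44 = (Q^22)² = [[362,129],[129,233]]
Q^88 = (Q^44)² = [[1,123],[123,250]]
Q^176 = (Q^88)² = [[250,369],[369,253]]
Q^353 = (Q^176)²·Q = [[364,13],[13,351]]
F_353 mod 372 = Q^353[0][1] = 13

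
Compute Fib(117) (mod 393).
233

Matrix identity: Q^n = [[F_(n+1), F_n], [F_n, F_(n-1)]] with Q = [[1,1],[1,0]].
n = 117 = 1110101₂. Square-and-multiply, entries mod 393:
Q^1 = [[1,1],[1,0]]
Q^3 = (Q^1)²·Q = [[3,2],[2,1]]
Q^7 = (Q^3)²·Q = [[21,13],[13,8]]
Q^14 = (Q^7)² = [[217,377],[377,233]]
Q^29 = (Q^14)²·Q = [[59,185],[185,267]]
Q^58 = (Q^29)² = [[371,181],[181,190]]
Q^117 = (Q^58)²·Q = [[380,233],[233,147]]
F_117 mod 393 = Q^117[0][1] = 233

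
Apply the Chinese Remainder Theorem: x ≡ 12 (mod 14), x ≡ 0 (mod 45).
180

Using Chinese Remainder Theorem:
M = 14 × 45 = 630
M1 = 45, M2 = 14
y1 = 45^(-1) mod 14 = 5
y2 = 14^(-1) mod 45 = 29
x = (12×45×5 + 0×14×29) mod 630 = 180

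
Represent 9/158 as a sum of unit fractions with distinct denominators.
1/18 + 1/711

Greedy algorithm:
9/158: ceiling(158/9) = 18, use 1/18
1/711: ceiling(711/1) = 711, use 1/711
Result: 9/158 = 1/18 + 1/711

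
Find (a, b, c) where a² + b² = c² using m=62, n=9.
(3763, 1116, 3925)

Euclid's formula: a = m² - n², b = 2mn, c = m² + n²
m = 62, n = 9
a = 62² - 9² = 3844 - 81 = 3763
b = 2 × 62 × 9 = 1116
c = 62² + 9² = 3844 + 81 = 3925
Verification: 3763² + 1116² = 14160169 + 1245456 = 15405625 = 3925² ✓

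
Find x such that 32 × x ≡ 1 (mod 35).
23

gcd(32, 35) = 1, so the inverse exists.
Extended Euclidean algorithm on (35, 32):
35 = 1 × 32 + 3  ⟹  3 = (1)·35 + (-1)·32
32 = 10 × 3 + 2  ⟹  2 = (-10)·35 + (11)·32
3 = 1 × 2 + 1  ⟹  1 = (11)·35 + (-12)·32
So (-12)·32 ≡ 1 (mod 35), i.e. 32^(-1) ≡ -12 ≡ 23 (mod 35).
Check: 32 × 23 = 736 ≡ 1 (mod 35)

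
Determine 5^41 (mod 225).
200

Repeated squaring. Binary of 41 = 101001.
5^1 ≡ 5 (mod 225); 5^2 ≡ 25 (mod 225); 5^4 ≡ 175 (mod 225); 5^8 ≡ 25 (mod 225); 5^16 ≡ 175 (mod 225); 5^32 ≡ 25 (mod 225)
5^41 = 5^1 × 5^8 × 5^32 ≡ 200 (mod 225)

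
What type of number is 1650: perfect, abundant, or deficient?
abundant

Proper divisors of 1650: sum = 1 + 2 + 3 + 5 + 6 + 10 + 11 + 15 + ... + 275 + 330 + 550 + 825 (23 divisors) = 2814
Since 2814 > 1650, 1650 is abundant.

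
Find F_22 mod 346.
65

Matrix identity: Q^n = [[F_(n+1), F_n], [F_n, F_(n-1)]] with Q = [[1,1],[1,0]].
n = 22 = 10110₂. Square-and-multiply, entries mod 346:
Q^1 = [[1,1],[1,0]]
Q^2 = (Q^1)² = [[2,1],[1,1]]
Q^5 = (Q^2)²·Q = [[8,5],[5,3]]
Q^11 = (Q^5)²·Q = [[144,89],[89,55]]
Q^22 = (Q^11)² = [[285,65],[65,220]]
F_22 mod 346 = Q^22[0][1] = 65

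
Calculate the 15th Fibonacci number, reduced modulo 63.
43

Matrix identity: Q^n = [[F_(n+1), F_n], [F_n, F_(n-1)]] with Q = [[1,1],[1,0]].
n = 15 = 1111₂. Square-and-multiply, entries mod 63:
Q^1 = [[1,1],[1,0]]
Q^3 = (Q^1)²·Q = [[3,2],[2,1]]
Q^7 = (Q^3)²·Q = [[21,13],[13,8]]
Q^15 = (Q^7)²·Q = [[42,43],[43,62]]
F_15 mod 63 = Q^15[0][1] = 43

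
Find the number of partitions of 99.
169229875

p(n) counts ways to write n as a sum of positive integers (order ignored).
Euler's pentagonal recurrence: p(k) = p(k-1) + p(k-2) - p(k-5) - p(k-7) + p(k-12) + p(k-15) - ... (offsets j(3j∓1)/2, signs ++--, p(0)=1, p(<0)=0).
DP table for k = 0..98: p(0)=1, p(1)=1, p(2)=2, p(3)=3, p(4)=5, p(5)=7, p(6)=11, p(7)=15, p(8)=22, p(9)=30, p(10)=42, p(11)=56, p(12)=77, p(13)=101, p(14)=135, p(15)=176, p(16)=231, p(17)=297, p(18)=385, p(19)=490, p(20)=627, p(21)=792, p(22)=1002, p(23)=1255, p(24)=1575, p(25)=1958, p(26)=2436, p(27)=3010, p(28)=3718, p(29)=4565, p(30)=5604, p(31)=6842, p(32)=8349, p(33)=10143, p(34)=12310, p(35)=14883, p(36)=17977, p(37)=21637, p(38)=26015, p(39)=31185, p(40)=37338, p(41)=44583, p(42)=53174, p(43)=63261, p(44)=75175, p(45)=89134, p(46)=105558, p(47)=124754, p(48)=147273, p(49)=173525, p(50)=204226, p(51)=239943, p(52)=281589, p(53)=329931, p(54)=386155, p(55)=451276, p(56)=526823, p(57)=614154, p(58)=715220, p(59)=831820, p(60)=966467, p(61)=1121505, p(62)=1300156, p(63)=1505499, p(64)=1741630, p(65)=2012558, p(66)=2323520, p(67)=2679689, p(68)=3087735, p(69)=3554345, p(70)=4087968, p(71)=4697205, p(72)=5392783, p(73)=6185689, p(74)=7089500, p(75)=8118264, p(76)=9289091, p(77)=10619863, p(78)=12132164, p(79)=13848650, p(80)=15796476, p(81)=18004327, p(82)=20506255, p(83)=23338469, p(84)=26543660, p(85)=30167357, p(86)=34262962, p(87)=38887673, p(88)=44108109, p(89)=49995925, p(90)=56634173, p(91)=64112359, p(92)=72533807, p(93)=82010177, p(94)=92669720, p(95)=104651419, p(96)=118114304, p(97)=133230930, p(98)=150198136.
Final step: p(99) = p(98) + p(97) - p(94) - p(92) + p(87) + p(84) - p(77) - p(73) + p(64) + p(59) - p(48) - p(42) + p(29) + p(22) - p(7)
= 150198136 + 133230930 - 92669720 - 72533807 + 38887673 + 26543660 - 10619863 - 6185689 + 1741630 + 831820 - 147273 - 53174 + 4565 + 1002 - 15
= 169229875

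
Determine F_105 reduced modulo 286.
104

Matrix identity: Q^n = [[F_(n+1), F_n], [F_n, F_(n-1)]] with Q = [[1,1],[1,0]].
n = 105 = 1101001₂. Square-and-multiply, entries mod 286:
Q^1 = [[1,1],[1,0]]
Q^3 = (Q^1)²·Q = [[3,2],[2,1]]
Q^6 = (Q^3)² = [[13,8],[8,5]]
Q^13 = (Q^6)²·Q = [[91,233],[233,144]]
Q^26 = (Q^13)² = [[222,129],[129,93]]
Q^52 = (Q^26)² = [[145,23],[23,122]]
Q^105 = (Q^52)²·Q = [[239,104],[104,135]]
F_105 mod 286 = Q^105[0][1] = 104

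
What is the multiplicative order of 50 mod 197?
196

197 is prime, so ord(50) divides φ(197) = 196.
Divisors of 196: 1, 2, 4, 7, 14, 28, 49, 98, 196.
Repeated squaring: 50^1 ≡ 50, 50^2 ≡ 136, 50^4 ≡ 175, 50^8 ≡ 90, 50^16 ≡ 23, 50^32 ≡ 135, 50^64 ≡ 101, 50^128 ≡ 154 (mod 197).
Test 50^d mod 197 for each divisor d in increasing order:
50^1 ≡ 50
50^2 ≡ 136
50^4 ≡ 175
50^7 = 50^4·50^2·50^1 ≡ 120
50^14 = 50^8·50^4·50^2 ≡ 19
50^28 = 50^16·50^8·50^4 ≡ 164
50^49 = 50^32·50^16·50^1 ≡ 14
50^98 = 50^64·50^32·50^2 ≡ 196
50^196 = 50^128·50^64·50^4 ≡ 1  ← first divisor giving 1
The order is 196.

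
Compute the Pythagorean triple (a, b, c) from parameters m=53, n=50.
(309, 5300, 5309)

Euclid's formula: a = m² - n², b = 2mn, c = m² + n²
m = 53, n = 50
a = 53² - 50² = 2809 - 2500 = 309
b = 2 × 53 × 50 = 5300
c = 53² + 50² = 2809 + 2500 = 5309
Verification: 309² + 5300² = 95481 + 28090000 = 28185481 = 5309² ✓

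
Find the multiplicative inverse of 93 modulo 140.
137

gcd(93, 140) = 1, so the inverse exists.
Extended Euclidean algorithm on (140, 93):
140 = 1 × 93 + 47  ⟹  47 = (1)·140 + (-1)·93
93 = 1 × 47 + 46  ⟹  46 = (-1)·140 + (2)·93
47 = 1 × 46 + 1  ⟹  1 = (2)·140 + (-3)·93
So (-3)·93 ≡ 1 (mod 140), i.e. 93^(-1) ≡ -3 ≡ 137 (mod 140).
Check: 93 × 137 = 12741 ≡ 1 (mod 140)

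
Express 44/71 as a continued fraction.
[0; 1, 1, 1, 1, 1, 2, 3]

Euclidean algorithm steps:
44 = 0 × 71 + 44
71 = 1 × 44 + 27
44 = 1 × 27 + 17
27 = 1 × 17 + 10
17 = 1 × 10 + 7
10 = 1 × 7 + 3
7 = 2 × 3 + 1
3 = 3 × 1 + 0
Continued fraction: [0; 1, 1, 1, 1, 1, 2, 3]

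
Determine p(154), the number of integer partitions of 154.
60356673280

p(n) counts ways to write n as a sum of positive integers (order ignored).
Euler's pentagonal recurrence: p(k) = p(k-1) + p(k-2) - p(k-5) - p(k-7) + p(k-12) + p(k-15) - ... (offsets j(3j∓1)/2, signs ++--, p(0)=1, p(<0)=0).
DP table for k = 0..153: p(0)=1, p(1)=1, p(2)=2, p(3)=3, p(4)=5, p(5)=7, p(6)=11, p(7)=15, p(8)=22, p(9)=30, p(10)=42, p(11)=56, p(12)=77, p(13)=101, p(14)=135, p(15)=176, p(16)=231, p(17)=297, p(18)=385, p(19)=490, p(20)=627, p(21)=792, p(22)=1002, p(23)=1255, p(24)=1575, p(25)=1958, p(26)=2436, p(27)=3010, p(28)=3718, p(29)=4565, p(30)=5604, p(31)=6842, p(32)=8349, p(33)=10143, p(34)=12310, p(35)=14883, p(36)=17977, p(37)=21637, p(38)=26015, p(39)=31185, p(40)=37338, p(41)=44583, p(42)=53174, p(43)=63261, p(44)=75175, p(45)=89134, p(46)=105558, p(47)=124754, p(48)=147273, p(49)=173525, p(50)=204226, p(51)=239943, p(52)=281589, p(53)=329931, p(54)=386155, p(55)=451276, p(56)=526823, p(57)=614154, p(58)=715220, p(59)=831820, p(60)=966467, p(61)=1121505, p(62)=1300156, p(63)=1505499, p(64)=1741630, p(65)=2012558, p(66)=2323520, p(67)=2679689, p(68)=3087735, p(69)=3554345, p(70)=4087968, p(71)=4697205, p(72)=5392783, p(73)=6185689, p(74)=7089500, p(75)=8118264, p(76)=9289091, p(77)=10619863, p(78)=12132164, p(79)=13848650, p(80)=15796476, p(81)=18004327, p(82)=20506255, p(83)=23338469, p(84)=26543660, p(85)=30167357, p(86)=34262962, p(87)=38887673, p(88)=44108109, p(89)=49995925, p(90)=56634173, p(91)=64112359, p(92)=72533807, p(93)=82010177, p(94)=92669720, p(95)=104651419, p(96)=118114304, p(97)=133230930, p(98)=150198136, p(99)=169229875, p(100)=190569292, p(101)=214481126, p(102)=241265379, p(103)=271248950, p(104)=304801365, p(105)=342325709, p(106)=384276336, p(107)=431149389, p(108)=483502844, p(109)=541946240, p(110)=607163746, p(111)=679903203, p(112)=761002156, p(113)=851376628, p(114)=952050665, p(115)=1064144451, p(116)=1188908248, p(117)=1327710076, p(118)=1482074143, p(119)=1653668665, p(120)=1844349560, p(121)=2056148051, p(122)=2291320912, p(123)=2552338241, p(124)=2841940500, p(125)=3163127352, p(126)=3519222692, p(127)=3913864295, p(128)=4351078600, p(129)=4835271870, p(130)=5371315400, p(131)=5964539504, p(132)=6620830889, p(133)=7346629512, p(134)=8149040695, p(135)=9035836076, p(136)=10015581680, p(137)=11097645016, p(138)=12292341831, p(139)=13610949895, p(140)=15065878135, p(141)=16670689208, p(142)=18440293320, p(143)=20390982757, p(144)=22540654445, p(145)=24908858009, p(146)=27517052599, p(147)=30388671978, p(148)=33549419497, p(149)=37027355200, p(150)=40853235313, p(151)=45060624582, p(152)=49686288421, p(153)=54770336324.
Final step: p(154) = p(153) + p(152) - p(149) - p(147) + p(142) + p(139) - p(132) - p(128) + p(119) + p(114) - p(103) - p(97) + p(84) + p(77) - p(62) - p(54) + p(37) + p(28) - p(9)
= 54770336324 + 49686288421 - 37027355200 - 30388671978 + 18440293320 + 13610949895 - 6620830889 - 4351078600 + 1653668665 + 952050665 - 271248950 - 133230930 + 26543660 + 10619863 - 1300156 - 386155 + 21637 + 3718 - 30
= 60356673280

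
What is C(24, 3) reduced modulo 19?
10

Using Lucas' theorem:
Write n=24 and k=3 in base 19:
n in base 19: [1, 5]
k in base 19: [0, 3]
C(24,3) mod 19 = ∏ C(n_i, k_i) mod 19
Digit binomials (mod 19): C(1,0) = 1; C(5,3) = 10
Product: 1 × 10 = 10 ≡ 10 (mod 19)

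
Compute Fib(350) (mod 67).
12

Matrix identity: Q^n = [[F_(n+1), F_n], [F_n, F_(n-1)]] with Q = [[1,1],[1,0]].
n = 350 = 101011110₂. Square-and-multiply, entries mod 67:
Q^1 = [[1,1],[1,0]]
Q^2 = (Q^1)² = [[2,1],[1,1]]
Q^5 = (Q^2)²·Q = [[8,5],[5,3]]
Q^10 = (Q^5)² = [[22,55],[55,34]]
Q^21 = (Q^10)²·Q = [[23,25],[25,65]]
Q^43 = (Q^21)²·Q = [[4,15],[15,56]]
Q^87 = (Q^43)²·Q = [[2,40],[40,29]]
Q^175 = (Q^87)²·Q = [[30,63],[63,34]]
Q^350 = (Q^175)² = [[45,12],[12,33]]
F_350 mod 67 = Q^350[0][1] = 12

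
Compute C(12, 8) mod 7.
5

Using Lucas' theorem:
Write n=12 and k=8 in base 7:
n in base 7: [1, 5]
k in base 7: [1, 1]
C(12,8) mod 7 = ∏ C(n_i, k_i) mod 7
Digit binomials (mod 7): C(1,1) = 1; C(5,1) = 5
Product: 1 × 5 = 5 ≡ 5 (mod 7)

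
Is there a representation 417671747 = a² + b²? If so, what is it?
Not possible

Factorization: 417671747 = 53 × 199^3
By Fermat: n is sum of two squares iff every prime p ≡ 3 (mod 4) appears to even power.
Prime(s) ≡ 3 (mod 4) with odd exponent: [(199, 3)]
Therefore 417671747 cannot be expressed as a² + b².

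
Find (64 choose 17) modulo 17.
3

Using Lucas' theorem:
Write n=64 and k=17 in base 17:
n in base 17: [3, 13]
k in base 17: [1, 0]
C(64,17) mod 17 = ∏ C(n_i, k_i) mod 17
Digit binomials (mod 17): C(3,1) = 3; C(13,0) = 1
Product: 3 × 1 = 3 ≡ 3 (mod 17)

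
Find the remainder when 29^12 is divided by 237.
100

Repeated squaring. Binary of 12 = 1100.
29^1 ≡ 29 (mod 237); 29^2 ≡ 130 (mod 237); 29^4 ≡ 73 (mod 237); 29^8 ≡ 115 (mod 237)
29^12 = 29^4 × 29^8 ≡ 100 (mod 237)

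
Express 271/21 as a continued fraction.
[12; 1, 9, 2]

Euclidean algorithm steps:
271 = 12 × 21 + 19
21 = 1 × 19 + 2
19 = 9 × 2 + 1
2 = 2 × 1 + 0
Continued fraction: [12; 1, 9, 2]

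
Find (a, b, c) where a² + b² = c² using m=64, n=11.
(3975, 1408, 4217)

Euclid's formula: a = m² - n², b = 2mn, c = m² + n²
m = 64, n = 11
a = 64² - 11² = 4096 - 121 = 3975
b = 2 × 64 × 11 = 1408
c = 64² + 11² = 4096 + 121 = 4217
Verification: 3975² + 1408² = 15800625 + 1982464 = 17783089 = 4217² ✓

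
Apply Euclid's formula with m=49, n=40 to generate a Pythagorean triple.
(801, 3920, 4001)

Euclid's formula: a = m² - n², b = 2mn, c = m² + n²
m = 49, n = 40
a = 49² - 40² = 2401 - 1600 = 801
b = 2 × 49 × 40 = 3920
c = 49² + 40² = 2401 + 1600 = 4001
Verification: 801² + 3920² = 641601 + 15366400 = 16008001 = 4001² ✓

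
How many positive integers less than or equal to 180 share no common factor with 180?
48

180 = 2^2 × 3^2 × 5
φ(n) = n × ∏(1 - 1/p) for each prime p dividing n
φ(180) = 180 × (1 - 1/2) × (1 - 1/3) × (1 - 1/5) = 48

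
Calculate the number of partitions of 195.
2580840212973

p(n) counts ways to write n as a sum of positive integers (order ignored).
Euler's pentagonal recurrence: p(k) = p(k-1) + p(k-2) - p(k-5) - p(k-7) + p(k-12) + p(k-15) - ... (offsets j(3j∓1)/2, signs ++--, p(0)=1, p(<0)=0).
DP table for k = 0..194: p(0)=1, p(1)=1, p(2)=2, p(3)=3, p(4)=5, p(5)=7, p(6)=11, p(7)=15, p(8)=22, p(9)=30, p(10)=42, p(11)=56, p(12)=77, p(13)=101, p(14)=135, p(15)=176, p(16)=231, p(17)=297, p(18)=385, p(19)=490, p(20)=627, p(21)=792, p(22)=1002, p(23)=1255, p(24)=1575, p(25)=1958, p(26)=2436, p(27)=3010, p(28)=3718, p(29)=4565, p(30)=5604, p(31)=6842, p(32)=8349, p(33)=10143, p(34)=12310, p(35)=14883, p(36)=17977, p(37)=21637, p(38)=26015, p(39)=31185, p(40)=37338, p(41)=44583, p(42)=53174, p(43)=63261, p(44)=75175, p(45)=89134, p(46)=105558, p(47)=124754, p(48)=147273, p(49)=173525, p(50)=204226, p(51)=239943, p(52)=281589, p(53)=329931, p(54)=386155, p(55)=451276, p(56)=526823, p(57)=614154, p(58)=715220, p(59)=831820, p(60)=966467, p(61)=1121505, p(62)=1300156, p(63)=1505499, p(64)=1741630, p(65)=2012558, p(66)=2323520, p(67)=2679689, p(68)=3087735, p(69)=3554345, p(70)=4087968, p(71)=4697205, p(72)=5392783, p(73)=6185689, p(74)=7089500, p(75)=8118264, p(76)=9289091, p(77)=10619863, p(78)=12132164, p(79)=13848650, p(80)=15796476, p(81)=18004327, p(82)=20506255, p(83)=23338469, p(84)=26543660, p(85)=30167357, p(86)=34262962, p(87)=38887673, p(88)=44108109, p(89)=49995925, p(90)=56634173, p(91)=64112359, p(92)=72533807, p(93)=82010177, p(94)=92669720, p(95)=104651419, p(96)=118114304, p(97)=133230930, p(98)=150198136, p(99)=169229875, p(100)=190569292, p(101)=214481126, p(102)=241265379, p(103)=271248950, p(104)=304801365, p(105)=342325709, p(106)=384276336, p(107)=431149389, p(108)=483502844, p(109)=541946240, p(110)=607163746, p(111)=679903203, p(112)=761002156, p(113)=851376628, p(114)=952050665, p(115)=1064144451, p(116)=1188908248, p(117)=1327710076, p(118)=1482074143, p(119)=1653668665, p(120)=1844349560, p(121)=2056148051, p(122)=2291320912, p(123)=2552338241, p(124)=2841940500, p(125)=3163127352, p(126)=3519222692, p(127)=3913864295, p(128)=4351078600, p(129)=4835271870, p(130)=5371315400, p(131)=5964539504, p(132)=6620830889, p(133)=7346629512, p(134)=8149040695, p(135)=9035836076, p(136)=10015581680, p(137)=11097645016, p(138)=12292341831, p(139)=13610949895, p(140)=15065878135, p(141)=16670689208, p(142)=18440293320, p(143)=20390982757, p(144)=22540654445, p(145)=24908858009, p(146)=27517052599, p(147)=30388671978, p(148)=33549419497, p(149)=37027355200, p(150)=40853235313, p(151)=45060624582, p(152)=49686288421, p(153)=54770336324, p(154)=60356673280, p(155)=66493182097, p(156)=73232243759, p(157)=80630964769, p(158)=88751778802, p(159)=97662728555, p(160)=107438159466, p(161)=118159068427, p(162)=129913904637, p(163)=142798995930, p(164)=156919475295, p(165)=172389800255, p(166)=189334822579, p(167)=207890420102, p(168)=228204732751, p(169)=250438925115, p(170)=274768617130, p(171)=301384802048, p(172)=330495499613, p(173)=362326859895, p(174)=397125074750, p(175)=435157697830, p(176)=476715857290, p(177)=522115831195, p(178)=571701605655, p(179)=625846753120, p(180)=684957390936, p(181)=749474411781, p(182)=819876908323, p(183)=896684817527, p(184)=980462880430, p(185)=1071823774337, p(186)=1171432692373, p(187)=1280011042268, p(188)=1398341745571, p(189)=1527273599625, p(190)=1667727404093, p(191)=1820701100652, p(192)=1987276856363, p(193)=2168627105469, p(194)=2366022741845.
Final step: p(195) = p(194) + p(193) - p(190) - p(188) + p(183) + p(180) - p(173) - p(169) + p(160) + p(155) - p(144) - p(138) + p(125) + p(118) - p(103) - p(95) + p(78) + p(69) - p(50) - p(40) + p(19) + p(8)
= 2366022741845 + 2168627105469 - 1667727404093 - 1398341745571 + 896684817527 + 684957390936 - 362326859895 - 250438925115 + 107438159466 + 66493182097 - 22540654445 - 12292341831 + 3163127352 + 1482074143 - 271248950 - 104651419 + 12132164 + 3554345 - 204226 - 37338 + 490 + 22
= 2580840212973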